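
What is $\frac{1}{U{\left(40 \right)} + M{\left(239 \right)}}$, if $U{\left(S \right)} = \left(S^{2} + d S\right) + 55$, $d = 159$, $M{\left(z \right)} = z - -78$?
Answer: $\frac{1}{8332} \approx 0.00012002$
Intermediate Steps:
$M{\left(z \right)} = 78 + z$ ($M{\left(z \right)} = z + 78 = 78 + z$)
$U{\left(S \right)} = 55 + S^{2} + 159 S$ ($U{\left(S \right)} = \left(S^{2} + 159 S\right) + 55 = 55 + S^{2} + 159 S$)
$\frac{1}{U{\left(40 \right)} + M{\left(239 \right)}} = \frac{1}{\left(55 + 40^{2} + 159 \cdot 40\right) + \left(78 + 239\right)} = \frac{1}{\left(55 + 1600 + 6360\right) + 317} = \frac{1}{8015 + 317} = \frac{1}{8332}$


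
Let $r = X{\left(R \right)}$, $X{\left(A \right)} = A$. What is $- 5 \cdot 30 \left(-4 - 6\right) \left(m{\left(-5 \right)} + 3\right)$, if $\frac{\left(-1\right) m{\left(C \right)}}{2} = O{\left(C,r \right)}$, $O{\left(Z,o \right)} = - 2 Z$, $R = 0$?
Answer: $-25500$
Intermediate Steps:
$r = 0$
$m{\left(C \right)} = 4 C$ ($m{\left(C \right)} = - 2 \left(- 2 C\right) = 4 C$)
$- 5 \cdot 30 \left(-4 - 6\right) \left(m{\left(-5 \right)} + 3\right) = - 5 \cdot 30 \left(-4 - 6\right) \left(4 \left(-5\right) + 3\right) = - 5 \cdot 30 \left(- 10 \left(-20 + 3\right)\right) = - 5 \cdot 30 \left(\left(-10\right) \left(-17\right)\right) = - 5 \cdot 30 \cdot 170 = \left(-5\right) 5100 = -25500$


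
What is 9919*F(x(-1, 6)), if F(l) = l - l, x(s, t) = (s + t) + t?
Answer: 0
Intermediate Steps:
x(s, t) = s + 2*t
F(l) = 0
9919*F(x(-1, 6)) = 9919*0 = 0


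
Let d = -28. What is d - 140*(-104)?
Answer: 14532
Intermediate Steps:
d - 140*(-104) = -28 - 140*(-104) = -28 + 14560 = 14532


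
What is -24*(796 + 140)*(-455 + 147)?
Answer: 6918912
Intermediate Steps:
-24*(796 + 140)*(-455 + 147) = -22464*(-308) = -24*(-288288) = 6918912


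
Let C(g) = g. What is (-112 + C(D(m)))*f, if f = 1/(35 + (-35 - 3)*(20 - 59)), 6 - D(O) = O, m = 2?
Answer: -108/1517 ≈ -0.071193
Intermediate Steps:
D(O) = 6 - O
f = 1/1517 (f = 1/(35 - 38*(-39)) = 1/(35 + 1482) = 1/1517 ≈ 0.00065920)
(-112 + C(D(m)))*f = (-112 + (6 - 1*2))*(1/1517) = (-112 + (6 - 2))*(1/1517) = (-112 + 4)*(1/1517) = -108*1/1517 = -108/1517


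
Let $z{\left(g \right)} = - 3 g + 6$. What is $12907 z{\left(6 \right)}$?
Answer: $-154884$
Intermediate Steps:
$z{\left(g \right)} = 6 - 3 g$
$12907 z{\left(6 \right)} = 12907 \left(6 - 18\right) = 12907 \left(-12\right) = -154884$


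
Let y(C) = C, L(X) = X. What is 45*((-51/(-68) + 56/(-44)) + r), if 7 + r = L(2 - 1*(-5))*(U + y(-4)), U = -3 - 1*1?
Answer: -125775/44 ≈ -2858.5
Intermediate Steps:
U = -4 (U = -3 - 1 = -4)
r = -63 (r = -7 + (2 - 1*(-5))*(-4 - 4) = -7 + (2 + 5)*(-8) = -7 + 7*(-8) = -7 - 56 = -63)
45*((-51/(-68) + 56/(-44)) + r) = 45*((-51/(-68) + 56/(-44)) - 63) = 45*((-51*(-1/68) + 56*(-1/44)) - 63) = 45*((¾ - 14/11) - 63) = 45*(-23/44 - 63) = 45*(-2795/44) = -125775/44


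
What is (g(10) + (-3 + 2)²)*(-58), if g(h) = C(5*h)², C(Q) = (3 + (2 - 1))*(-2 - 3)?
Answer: -23258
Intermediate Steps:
C(Q) = -20 (C(Q) = (3 + 1)*(-5) = 4*(-5) = -20)
g(h) = 400 (g(h) = (-20)² = 400)
(g(10) + (-3 + 2)²)*(-58) = (400 + (-3 + 2)²)*(-58) = (400 + (-1)²)*(-58) = (400 + 1)*(-58) = 401*(-58) = -23258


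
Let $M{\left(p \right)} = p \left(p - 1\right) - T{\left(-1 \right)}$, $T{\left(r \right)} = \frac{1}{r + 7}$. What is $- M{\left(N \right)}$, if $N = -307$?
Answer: $- \frac{567335}{6} \approx -94556.0$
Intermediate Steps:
$T{\left(r \right)} = \frac{1}{7 + r}$
$M{\left(p \right)} = - \frac{1}{6} + p \left(-1 + p\right)$ ($M{\left(p \right)} = p \left(p - 1\right) - \frac{1}{7 - 1} = p \left(-1 + p\right) - \frac{1}{6} = - \frac{1}{6} + p \left(-1 + p\right)$)
$- M{\left(N \right)} = - (- \frac{1}{6} + \left(-307\right)^{2} - -307) = - (- \frac{1}{6} + 94249 + 307) = \left(-1\right) \frac{567335}{6} = - \frac{567335}{6}$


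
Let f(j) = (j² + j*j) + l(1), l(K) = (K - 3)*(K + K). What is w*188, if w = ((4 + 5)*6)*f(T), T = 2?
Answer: 40608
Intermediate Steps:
l(K) = 2*K*(-3 + K) (l(K) = (-3 + K)*(2*K) = 2*K*(-3 + K))
f(j) = -4 + 2*j² (f(j) = (j² + j*j) + 2*1*(-3 + 1) = (j² + j²) + 2*1*(-2) = 2*j² - 4 = -4 + 2*j²)
w = 216 (w = ((4 + 5)*6)*(-4 + 2*2²) = (9*6)*(-4 + 2*4) = 54*(-4 + 8) = 54*4 = 216)
w*188 = 216*188 = 40608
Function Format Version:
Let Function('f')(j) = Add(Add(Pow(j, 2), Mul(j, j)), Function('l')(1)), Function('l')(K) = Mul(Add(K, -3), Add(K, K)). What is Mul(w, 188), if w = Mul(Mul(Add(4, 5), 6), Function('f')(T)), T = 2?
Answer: 40608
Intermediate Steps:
Function('l')(K) = Mul(2, K, Add(-3, K)) (Function('l')(K) = Mul(Add(-3, K), Mul(2, K)) = Mul(2, K, Add(-3, K)))
Function('f')(j) = Add(-4, Mul(2, Pow(j, 2))) (Function('f')(j) = Add(Add(Pow(j, 2), Mul(j, j)), Mul(2, 1, Add(-3, 1))) = Add(Add(Pow(j, 2), Pow(j, 2)), Mul(2, 1, -2)) = Add(Mul(2, Pow(j, 2)), -4) = Add(-4, Mul(2, Pow(j, 2))))
w = 216 (w = Mul(Mul(Add(4, 5), 6), Add(-4, Mul(2, Pow(2, 2)))) = Mul(Mul(9, 6), Add(-4, Mul(2, 4))) = Mul(54, Add(-4, 8)) = Mul(54, 4) = 216)
Mul(w, 188) = Mul(216, 188) = 40608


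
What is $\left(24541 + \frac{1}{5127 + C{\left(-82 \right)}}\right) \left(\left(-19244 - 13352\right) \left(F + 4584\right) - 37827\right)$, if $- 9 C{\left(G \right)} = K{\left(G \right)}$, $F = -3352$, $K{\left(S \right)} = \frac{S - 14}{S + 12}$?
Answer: $- \frac{531026109027845716}{538319} \approx -9.8645 \cdot 10^{11}$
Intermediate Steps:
$K{\left(S \right)} = \frac{-14 + S}{12 + S}$
$C{\left(G \right)} = - \frac{-14 + G}{9 \left(12 + G\right)}$ ($C{\left(G \right)} = - \frac{\frac{1}{12 + G} \left(-14 + G\right)}{9} = - \frac{-14 + G}{9 \left(12 + G\right)}$)
$\left(24541 + \frac{1}{5127 + C{\left(-82 \right)}}\right) \left(\left(-19244 - 13352\right) \left(F + 4584\right) - 37827\right) = \left(24541 + \frac{1}{5127 + \frac{14 - -82}{9 \left(12 - 82\right)}}\right) \left(\left(-19244 - 13352\right) \left(-3352 + 4584\right) - 37827\right) = \left(24541 + \frac{1}{5127 + \frac{14 + 82}{9 \left(-70\right)}}\right) \left(\left(-32596\right) 1232 - 37827\right) = \left(24541 + \frac{1}{5127 + \frac{1}{9} \left(- \frac{1}{70}\right) 96}\right) \left(-40158272 - 37827\right) = \left(24541 + \frac{1}{5127 - \frac{16}{105}}\right) \left(-40196099\right) = \left(24541 + \frac{1}{\frac{538319}{105}}\right) \left(-40196099\right) = \left(24541 + \frac{105}{538319}\right) \left(-40196099\right) = \frac{13210886684}{538319} \left(-40196099\right) = - \frac{531026109027845716}{538319}$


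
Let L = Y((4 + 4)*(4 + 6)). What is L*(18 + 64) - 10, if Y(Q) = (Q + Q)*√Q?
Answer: -10 + 52480*√5 ≈ 1.1734e+5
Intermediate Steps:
Y(Q) = 2*Q^(3/2) (Y(Q) = (2*Q)*√Q = 2*Q^(3/2))
L = 640*√5 (L = 2*((4 + 4)*(4 + 6))^(3/2) = 2*(8*10)^(3/2) = 2*80^(3/2) = 2*(320*√5) = 640*√5 ≈ 1431.1)
L*(18 + 64) - 10 = (640*√5)*(18 + 64) - 10 = (640*√5)*82 - 10 = 52480*√5 - 10 = -10 + 52480*√5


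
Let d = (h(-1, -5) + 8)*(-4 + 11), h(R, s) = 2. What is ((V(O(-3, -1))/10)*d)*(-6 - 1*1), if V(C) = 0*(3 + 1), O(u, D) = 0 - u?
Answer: 0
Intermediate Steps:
d = 70 (d = (2 + 8)*(-4 + 11) = 10*7 = 70)
O(u, D) = -u
V(C) = 0 (V(C) = 0*4 = 0)
((V(O(-3, -1))/10)*d)*(-6 - 1*1) = ((0/10)*70)*(-6 - 1*1) = ((0*(1/10))*70)*(-6 - 1) = (0*70)*(-7) = 0*(-7) = 0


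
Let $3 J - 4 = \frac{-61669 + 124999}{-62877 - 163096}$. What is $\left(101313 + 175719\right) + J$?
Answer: $\frac{187806096970}{677919} \approx 2.7703 \cdot 10^{5}$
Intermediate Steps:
$J = \frac{840562}{677919}$ ($J = \frac{4}{3} + \frac{\left(-61669 + 124999\right) \frac{1}{-62877 - 163096}}{3} = \frac{4}{3} + \frac{63330 \frac{1}{-225973}}{3} = \frac{4}{3} + \frac{63330 \left(- \frac{1}{225973}\right)}{3} = \frac{4}{3} + \frac{1}{3} \left(- \frac{63330}{225973}\right) = \frac{4}{3} - \frac{21110}{225973} = \frac{840562}{677919} \approx 1.2399$)
$\left(101313 + 175719\right) + J = \left(101313 + 175719\right) + \frac{840562}{677919} = 277032 + \frac{840562}{677919} = \frac{187806096970}{677919}$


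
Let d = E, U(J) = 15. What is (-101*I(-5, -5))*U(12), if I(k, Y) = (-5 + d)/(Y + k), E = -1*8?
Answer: -3939/2 ≈ -1969.5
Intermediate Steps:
E = -8
d = -8
I(k, Y) = -13/(Y + k) (I(k, Y) = (-5 - 8)/(Y + k) = -13/(Y + k))
(-101*I(-5, -5))*U(12) = -(-1313)/(-5 - 5)*15 = -(-1313)/(-10)*15 = -(-1313)*(-1)/10*15 = -101*13/10*15 = -1313/10*15 = -3939/2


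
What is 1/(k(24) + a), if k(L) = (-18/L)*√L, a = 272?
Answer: 544/147941 + 3*√6/147941 ≈ 0.0037268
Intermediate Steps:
k(L) = -18/√L
1/(k(24) + a) = 1/(-3*√6/2 + 272) = 1/(272 - 3*√6/2)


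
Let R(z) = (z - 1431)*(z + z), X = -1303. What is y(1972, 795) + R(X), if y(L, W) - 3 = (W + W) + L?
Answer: 7128369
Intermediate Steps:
y(L, W) = 3 + L + 2*W (y(L, W) = 3 + ((W + W) + L) = 3 + (2*W + L) = 3 + (L + 2*W) = 3 + L + 2*W)
R(z) = 2*z*(-1431 + z) (R(z) = (-1431 + z)*(2*z) = 2*z*(-1431 + z))
y(1972, 795) + R(X) = (3 + 1972 + 2*795) + 2*(-1303)*(-1431 - 1303) = (3 + 1972 + 1590) + 2*(-1303)*(-2734) = 3565 + 7124804 = 7128369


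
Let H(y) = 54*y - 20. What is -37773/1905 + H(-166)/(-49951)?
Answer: -623228201/31718885 ≈ -19.648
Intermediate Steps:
H(y) = -20 + 54*y
-37773/1905 + H(-166)/(-49951) = -37773/1905 + (-20 + 54*(-166))/(-49951) = -37773*1/1905 + (-20 - 8964)*(-1/49951) = -12591/635 - 8984*(-1/49951) = -12591/635 + 8984/49951 = -623228201/31718885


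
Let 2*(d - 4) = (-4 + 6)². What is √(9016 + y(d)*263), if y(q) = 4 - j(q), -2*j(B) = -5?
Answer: √37642/2 ≈ 97.008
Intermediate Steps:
d = 6 (d = 4 + (-4 + 6)²/2 = 4 + (½)*2² = 4 + (½)*4 = 4 + 2 = 6)
j(B) = 5/2 (j(B) = -½*(-5) = 5/2)
y(q) = 3/2 (y(q) = 4 - 1*5/2 = 4 - 5/2 = 3/2)
√(9016 + y(d)*263) = √(9016 + (3/2)*263) = √(9016 + 789/2) = √(18821/2) = √37642/2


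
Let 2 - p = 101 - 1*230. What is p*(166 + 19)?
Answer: 24235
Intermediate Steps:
p = 131 (p = 2 - (101 - 1*230) = 2 - (101 - 230) = 2 - 1*(-129) = 2 + 129 = 131)
p*(166 + 19) = 131*(166 + 19) = 131*185 = 24235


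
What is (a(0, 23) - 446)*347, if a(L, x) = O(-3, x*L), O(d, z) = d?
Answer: -155803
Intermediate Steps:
a(L, x) = -3
(a(0, 23) - 446)*347 = (-3 - 446)*347 = -449*347 = -155803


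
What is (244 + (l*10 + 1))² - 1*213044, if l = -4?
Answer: -171019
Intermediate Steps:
(244 + (l*10 + 1))² - 1*213044 = (244 + (-4*10 + 1))² - 1*213044 = (244 + (-40 + 1))² - 213044 = (244 - 39)² - 213044 = 205² - 213044 = 42025 - 213044 = -171019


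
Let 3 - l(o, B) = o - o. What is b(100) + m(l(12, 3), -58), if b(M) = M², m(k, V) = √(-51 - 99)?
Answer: 10000 + 5*I*√6 ≈ 10000.0 + 12.247*I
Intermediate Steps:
l(o, B) = 3 (l(o, B) = 3 - (o - o) = 3 - 1*0 = 3 + 0 = 3)
m(k, V) = 5*I*√6 (m(k, V) = √(-150) = 5*I*√6)
b(100) + m(l(12, 3), -58) = 100² + 5*I*√6 = 10000 + 5*I*√6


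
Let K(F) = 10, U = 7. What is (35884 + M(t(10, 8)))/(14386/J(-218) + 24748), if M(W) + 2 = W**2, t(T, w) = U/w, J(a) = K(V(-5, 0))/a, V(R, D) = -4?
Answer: -11482485/92437376 ≈ -0.12422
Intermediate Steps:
J(a) = 10/a
t(T, w) = 7/w
M(W) = -2 + W**2
(35884 + M(t(10, 8)))/(14386/J(-218) + 24748) = (35884 + (-2 + (7/8)**2))/(14386/((10/(-218))) + 24748) = (35884 + (-2 + (7*(1/8))**2))/(14386/((10*(-1/218))) + 24748) = (35884 + (-2 + (7/8)**2))/(14386/(-5/109) + 24748) = (35884 + (-2 + 49/64))/(14386*(-109/5) + 24748) = (35884 - 79/64)/(-1568074/5 + 24748) = 2296497/(64*(-1444334/5)) = (2296497/64)*(-5/1444334) = -11482485/92437376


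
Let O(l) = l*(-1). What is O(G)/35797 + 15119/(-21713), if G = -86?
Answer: -539347525/777260261 ≈ -0.69391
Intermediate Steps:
O(l) = -l
O(G)/35797 + 15119/(-21713) = -1*(-86)/35797 + 15119/(-21713) = 86*(1/35797) + 15119*(-1/21713) = 86/35797 - 15119/21713 = -539347525/777260261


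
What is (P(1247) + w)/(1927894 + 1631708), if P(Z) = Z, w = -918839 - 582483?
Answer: -500025/1186534 ≈ -0.42142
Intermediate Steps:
w = -1501322
(P(1247) + w)/(1927894 + 1631708) = (1247 - 1501322)/(1927894 + 1631708) = -1500075/3559602 = -1500075*1/3559602 = -500025/1186534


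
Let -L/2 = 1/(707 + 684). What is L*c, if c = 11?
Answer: -22/1391 ≈ -0.015816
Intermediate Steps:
L = -2/1391 (L = -2/(707 + 684) = -2/1391 ≈ -0.0014378)
L*c = -2/1391*11 = -22/1391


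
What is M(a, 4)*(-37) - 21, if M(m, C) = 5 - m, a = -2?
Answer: -280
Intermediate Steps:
M(a, 4)*(-37) - 21 = (5 - 1*(-2))*(-37) - 21 = (5 + 2)*(-37) - 21 = 7*(-37) - 21 = -259 - 21 = -280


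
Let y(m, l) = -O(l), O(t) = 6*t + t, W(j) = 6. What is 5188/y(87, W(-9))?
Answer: -2594/21 ≈ -123.52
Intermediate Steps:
O(t) = 7*t
y(m, l) = -7*l
5188/y(87, W(-9)) = 5188/((-7*6)) = 5188/(-42) = 5188*(-1/42) = -2594/21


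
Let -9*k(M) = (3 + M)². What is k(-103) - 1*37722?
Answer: -349498/9 ≈ -38833.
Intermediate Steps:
k(M) = -(3 + M)²/9
k(-103) - 1*37722 = -(3 - 103)²/9 - 1*37722 = -⅑*(-100)² - 37722 = -⅑*10000 - 37722 = -10000/9 - 37722 = -349498/9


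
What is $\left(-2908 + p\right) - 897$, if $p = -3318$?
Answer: $-7123$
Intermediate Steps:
$\left(-2908 + p\right) - 897 = \left(-2908 - 3318\right) - 897 = -6226 - 897 = -7123$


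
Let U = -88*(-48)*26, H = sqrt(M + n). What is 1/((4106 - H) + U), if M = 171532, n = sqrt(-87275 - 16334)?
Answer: 1/(113930 - sqrt(171532 + I*sqrt(103609))) ≈ 8.8093e-6 + 3.0e-11*I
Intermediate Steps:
n = I*sqrt(103609) (n = sqrt(-103609) = I*sqrt(103609) ≈ 321.88*I)
H = sqrt(171532 + I*sqrt(103609)) ≈ 414.16 + 0.389*I
U = 109824 (U = 4224*26 = 109824)
1/((4106 - H) + U) = 1/((4106 - sqrt(171532 + I*sqrt(103609))) + 109824) = 1/(113930 - sqrt(171532 + I*sqrt(103609)))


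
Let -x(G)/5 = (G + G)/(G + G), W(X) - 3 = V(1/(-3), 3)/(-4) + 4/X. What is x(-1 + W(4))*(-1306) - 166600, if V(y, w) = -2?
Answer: -160070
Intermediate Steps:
W(X) = 7/2 + 4/X (W(X) = 3 + (-2/(-4) + 4/X) = 3 + (-2*(-¼) + 4/X) = 3 + (½ + 4/X) = 7/2 + 4/X)
x(G) = -5 (x(G) = -5*(G + G)/(G + G) = -5*2*G/(2*G) = -5*2*G*1/(2*G) = -5*1 = -5)
x(-1 + W(4))*(-1306) - 166600 = -5*(-1306) - 166600 = 6530 - 166600 = -160070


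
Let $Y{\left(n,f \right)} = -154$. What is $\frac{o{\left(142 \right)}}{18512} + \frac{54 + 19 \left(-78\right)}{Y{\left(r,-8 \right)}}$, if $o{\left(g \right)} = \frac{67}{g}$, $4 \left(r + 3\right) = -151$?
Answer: $\frac{268128545}{28915744} \approx 9.2728$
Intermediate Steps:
$r = - \frac{163}{4}$ ($r = -3 + \frac{1}{4} \left(-151\right) = -3 - \frac{151}{4} = - \frac{163}{4} \approx -40.75$)
$\frac{o{\left(142 \right)}}{18512} + \frac{54 + 19 \left(-78\right)}{Y{\left(r,-8 \right)}} = \frac{67 \cdot \frac{1}{142}}{18512} + \frac{54 + 19 \left(-78\right)}{-154} = 67 \cdot \frac{1}{142} \cdot \frac{1}{18512} + \left(54 - 1482\right) \left(- \frac{1}{154}\right) = \frac{67}{142} \cdot \frac{1}{18512} - - \frac{102}{11} = \frac{67}{2628704} + \frac{102}{11} = \frac{268128545}{28915744}$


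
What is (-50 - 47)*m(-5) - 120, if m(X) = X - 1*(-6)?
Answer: -217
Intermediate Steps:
m(X) = 6 + X (m(X) = X + 6 = 6 + X)
(-50 - 47)*m(-5) - 120 = (-50 - 47)*(6 - 5) - 120 = -97*1 - 120 = -97 - 120 = -217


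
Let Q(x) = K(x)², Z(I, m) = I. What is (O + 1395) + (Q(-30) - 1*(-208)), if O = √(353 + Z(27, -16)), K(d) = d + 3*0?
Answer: 2503 + 2*√95 ≈ 2522.5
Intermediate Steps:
K(d) = d (K(d) = d + 0 = d)
O = 2*√95 (O = √(353 + 27) = √380 = 2*√95 ≈ 19.494)
Q(x) = x²
(O + 1395) + (Q(-30) - 1*(-208)) = (2*√95 + 1395) + ((-30)² - 1*(-208)) = (1395 + 2*√95) + (900 + 208) = (1395 + 2*√95) + 1108 = 2503 + 2*√95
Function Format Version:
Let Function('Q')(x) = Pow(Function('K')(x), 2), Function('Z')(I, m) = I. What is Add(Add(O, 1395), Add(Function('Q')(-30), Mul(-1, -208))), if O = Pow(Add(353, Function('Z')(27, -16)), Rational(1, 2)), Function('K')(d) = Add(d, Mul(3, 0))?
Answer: Add(2503, Mul(2, Pow(95, Rational(1, 2)))) ≈ 2522.5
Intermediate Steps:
Function('K')(d) = d (Function('K')(d) = Add(d, 0) = d)
O = Mul(2, Pow(95, Rational(1, 2))) (O = Pow(Add(353, 27), Rational(1, 2)) = Pow(380, Rational(1, 2)) = Mul(2, Pow(95, Rational(1, 2))) ≈ 19.494)
Function('Q')(x) = Pow(x, 2)
Add(Add(O, 1395), Add(Function('Q')(-30), Mul(-1, -208))) = Add(Add(Mul(2, Pow(95, Rational(1, 2))), 1395), Add(Pow(-30, 2), Mul(-1, -208))) = Add(Add(1395, Mul(2, Pow(95, Rational(1, 2)))), Add(900, 208)) = Add(Add(1395, Mul(2, Pow(95, Rational(1, 2)))), 1108) = Add(2503, Mul(2, Pow(95, Rational(1, 2))))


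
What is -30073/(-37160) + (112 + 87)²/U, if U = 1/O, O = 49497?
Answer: 72838456730593/37160 ≈ 1.9601e+9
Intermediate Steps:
U = 1/49497 ≈ 2.0203e-5
-30073/(-37160) + (112 + 87)²/U = -30073/(-37160) + (112 + 87)²/(1/49497) = -30073*(-1/37160) + 199²*49497 = 30073/37160 + 39601*49497 = 30073/37160 + 1960130697 = 72838456730593/37160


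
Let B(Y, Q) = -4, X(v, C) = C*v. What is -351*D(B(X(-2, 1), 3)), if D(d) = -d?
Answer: -1404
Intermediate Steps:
-351*D(B(X(-2, 1), 3)) = -(-351)*(-4) = -351*4 = -1404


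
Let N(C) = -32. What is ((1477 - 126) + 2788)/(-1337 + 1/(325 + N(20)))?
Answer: -1212727/391740 ≈ -3.0957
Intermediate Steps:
((1477 - 126) + 2788)/(-1337 + 1/(325 + N(20))) = ((1477 - 126) + 2788)/(-1337 + 1/(325 - 32)) = (1351 + 2788)/(-1337 + 1/293) = 4139/(-1337 + 1/293) = 4139/(-391740/293) = 4139*(-293/391740) = -1212727/391740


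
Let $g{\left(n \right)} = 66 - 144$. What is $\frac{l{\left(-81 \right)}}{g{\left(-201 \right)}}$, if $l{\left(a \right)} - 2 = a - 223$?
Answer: $\frac{151}{39} \approx 3.8718$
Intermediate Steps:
$g{\left(n \right)} = -78$ ($g{\left(n \right)} = 66 - 144 = -78$)
$l{\left(a \right)} = -221 + a$ ($l{\left(a \right)} = 2 + \left(a - 223\right) = 2 + \left(-223 + a\right) = -221 + a$)
$\frac{l{\left(-81 \right)}}{g{\left(-201 \right)}} = \frac{-221 - 81}{-78} = \left(-302\right) \left(- \frac{1}{78}\right) = \frac{151}{39}$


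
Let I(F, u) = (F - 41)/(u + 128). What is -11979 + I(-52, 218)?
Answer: -4144827/346 ≈ -11979.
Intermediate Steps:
I(F, u) = (-41 + F)/(128 + u)
-11979 + I(-52, 218) = -11979 + (-41 - 52)/(128 + 218) = -11979 - 93/346 = -4144827/346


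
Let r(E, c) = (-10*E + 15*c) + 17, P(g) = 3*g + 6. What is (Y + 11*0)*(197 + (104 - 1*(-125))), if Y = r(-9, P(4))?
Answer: 160602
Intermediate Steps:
P(g) = 6 + 3*g
r(E, c) = 17 - 10*E + 15*c
Y = 377 (Y = 17 - 10*(-9) + 15*(6 + 3*4) = 17 + 90 + 15*(6 + 12) = 17 + 90 + 15*18 = 17 + 90 + 270 = 377)
(Y + 11*0)*(197 + (104 - 1*(-125))) = (377 + 11*0)*(197 + (104 - 1*(-125))) = (377 + 0)*(197 + (104 + 125)) = 377*(197 + 229) = 377*426 = 160602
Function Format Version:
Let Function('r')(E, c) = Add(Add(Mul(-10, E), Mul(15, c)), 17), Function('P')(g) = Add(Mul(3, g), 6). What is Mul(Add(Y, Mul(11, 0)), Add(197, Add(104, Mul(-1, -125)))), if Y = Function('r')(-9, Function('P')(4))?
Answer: 160602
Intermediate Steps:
Function('P')(g) = Add(6, Mul(3, g))
Function('r')(E, c) = Add(17, Mul(-10, E), Mul(15, c))
Y = 377 (Y = Add(17, Mul(-10, -9), Mul(15, Add(6, Mul(3, 4)))) = Add(17, 90, Mul(15, Add(6, 12))) = Add(17, 90, Mul(15, 18)) = Add(17, 90, 270) = 377)
Mul(Add(Y, Mul(11, 0)), Add(197, Add(104, Mul(-1, -125)))) = Mul(Add(377, Mul(11, 0)), Add(197, Add(104, Mul(-1, -125)))) = Mul(Add(377, 0), Add(197, Add(104, 125))) = Mul(377, Add(197, 229)) = Mul(377, 426) = 160602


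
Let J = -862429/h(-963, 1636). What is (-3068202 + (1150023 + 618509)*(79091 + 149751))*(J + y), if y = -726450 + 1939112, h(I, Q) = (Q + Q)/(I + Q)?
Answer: 685462688123829522237/1636 ≈ 4.1899e+17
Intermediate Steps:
h(I, Q) = 2*Q/(I + Q) (h(I, Q) = (2*Q)/(I + Q) = 2*Q/(I + Q))
y = 1212662
J = -580414717/3272 (J = -862429/(2*1636/(-963 + 1636)) = -862429/(2*1636/673) = -862429/(2*1636*(1/673)) = -862429/3272/673 = -862429*673/3272 = -580414717/3272 ≈ -1.7739e+5)
(-3068202 + (1150023 + 618509)*(79091 + 149751))*(J + y) = (-3068202 + (1150023 + 618509)*(79091 + 149751))*(-580414717/3272 + 1212662) = (-3068202 + 1768532*228842)*(3387415347/3272) = (-3068202 + 404714399944)*(3387415347/3272) = 404711331742*(3387415347/3272) = 685462688123829522237/1636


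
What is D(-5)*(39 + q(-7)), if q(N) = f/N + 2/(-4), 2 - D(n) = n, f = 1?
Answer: 537/2 ≈ 268.50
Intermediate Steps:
D(n) = 2 - n
q(N) = -½ + 1/N (q(N) = 1/N + 2/(-4) = 1/N + 2*(-¼) = 1/N - ½ = -½ + 1/N)
D(-5)*(39 + q(-7)) = (2 - 1*(-5))*(39 + (½)*(2 - 1*(-7))/(-7)) = (2 + 5)*(39 + (½)*(-⅐)*(2 + 7)) = 7*(39 + (½)*(-⅐)*9) = 7*(39 - 9/14) = 7*(537/14) = 537/2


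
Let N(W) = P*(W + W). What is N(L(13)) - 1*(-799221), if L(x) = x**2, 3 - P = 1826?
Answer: 183047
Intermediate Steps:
P = -1823 (P = 3 - 1*1826 = 3 - 1826 = -1823)
N(W) = -3646*W (N(W) = -1823*(W + W) = -3646*W)
N(L(13)) - 1*(-799221) = -3646*13**2 - 1*(-799221) = -3646*169 + 799221 = -616174 + 799221 = 183047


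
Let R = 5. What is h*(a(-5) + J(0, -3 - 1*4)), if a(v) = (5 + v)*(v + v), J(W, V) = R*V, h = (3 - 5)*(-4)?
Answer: -280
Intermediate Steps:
h = 8 (h = -2*(-4) = 8)
J(W, V) = 5*V
a(v) = 2*v*(5 + v) (a(v) = (5 + v)*(2*v) = 2*v*(5 + v))
h*(a(-5) + J(0, -3 - 1*4)) = 8*(2*(-5)*(5 - 5) + 5*(-3 - 1*4)) = 8*(2*(-5)*0 + 5*(-3 - 4)) = 8*(0 + 5*(-7)) = 8*(0 - 35) = 8*(-35) = -280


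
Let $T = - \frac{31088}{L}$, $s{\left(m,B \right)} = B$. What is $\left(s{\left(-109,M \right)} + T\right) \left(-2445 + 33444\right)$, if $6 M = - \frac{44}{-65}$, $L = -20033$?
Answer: $\frac{77146178}{1495} \approx 51603.0$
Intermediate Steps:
$M = \frac{22}{195}$ ($M = \frac{\left(-44\right) \frac{1}{-65}}{6} = \frac{\left(-44\right) \left(- \frac{1}{65}\right)}{6} = \frac{1}{6} \cdot \frac{44}{65} = \frac{22}{195} \approx 0.11282$)
$T = \frac{464}{299}$ ($T = - \frac{31088}{-20033} = \left(-31088\right) \left(- \frac{1}{20033}\right) = \frac{464}{299} \approx 1.5518$)
$\left(s{\left(-109,M \right)} + T\right) \left(-2445 + 33444\right) = \left(\frac{22}{195} + \frac{464}{299}\right) \left(-2445 + 33444\right) = \frac{7466}{4485} \cdot 30999 = \frac{77146178}{1495}$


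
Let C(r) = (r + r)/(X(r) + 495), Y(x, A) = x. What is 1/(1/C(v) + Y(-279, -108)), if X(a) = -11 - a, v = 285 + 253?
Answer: -538/150129 ≈ -0.0035836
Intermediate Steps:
v = 538
C(r) = 2*r/(484 - r) (C(r) = (r + r)/((-11 - r) + 495) = (2*r)/(484 - r) = 2*r/(484 - r))
1/(1/C(v) + Y(-279, -108)) = 1/(1/(-2*538/(-484 + 538)) - 279) = 1/(1/(-2*538/54) - 279) = 1/(1/(-2*538*1/54) - 279) = 1/(1/(-538/27) - 279) = 1/(-27/538 - 279) = 1/(-150129/538) = -538/150129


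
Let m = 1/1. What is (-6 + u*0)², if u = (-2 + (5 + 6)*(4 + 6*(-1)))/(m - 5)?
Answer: 36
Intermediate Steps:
m = 1 (m = 1*1 = 1)
u = 6 (u = (-2 + (5 + 6)*(4 + 6*(-1)))/(1 - 5) = (-2 + 11*(4 - 6))/(-4) = (-2 + 11*(-2))*(-¼) = (-2 - 22)*(-¼) = -24*(-¼) = 6)
(-6 + u*0)² = (-6 + 6*0)² = (-6 + 0)² = (-6)² = 36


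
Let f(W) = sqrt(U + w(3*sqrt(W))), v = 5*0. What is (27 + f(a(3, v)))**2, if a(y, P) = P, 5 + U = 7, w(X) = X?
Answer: (27 + sqrt(2))**2 ≈ 807.37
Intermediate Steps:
U = 2 (U = -5 + 7 = 2)
v = 0
f(W) = sqrt(2 + 3*sqrt(W))
(27 + f(a(3, v)))**2 = (27 + sqrt(2 + 3*sqrt(0)))**2 = (27 + sqrt(2 + 3*0))**2 = (27 + sqrt(2 + 0))**2 = (27 + sqrt(2))**2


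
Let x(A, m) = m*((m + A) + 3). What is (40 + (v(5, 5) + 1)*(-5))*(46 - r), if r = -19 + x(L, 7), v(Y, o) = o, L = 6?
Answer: -470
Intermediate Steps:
x(A, m) = m*(3 + A + m) (x(A, m) = m*((A + m) + 3) = m*(3 + A + m))
r = 93 (r = -19 + 7*(3 + 6 + 7) = -19 + 7*16 = -19 + 112 = 93)
(40 + (v(5, 5) + 1)*(-5))*(46 - r) = (40 + (5 + 1)*(-5))*(46 - 1*93) = (40 + 6*(-5))*(46 - 93) = (40 - 30)*(-47) = 10*(-47) = -470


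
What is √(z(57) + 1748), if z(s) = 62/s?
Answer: √5682786/57 ≈ 41.822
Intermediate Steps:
√(z(57) + 1748) = √(62/57 + 1748) = √(99698/57) = √5682786/57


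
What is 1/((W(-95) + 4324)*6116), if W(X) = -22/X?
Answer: 95/2512465032 ≈ 3.7811e-8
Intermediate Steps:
1/((W(-95) + 4324)*6116) = 1/((-22/(-95) + 4324)*6116) = (1/6116)/(-22*(-1/95) + 4324) = (1/6116)/(22/95 + 4324) = (1/6116)/(410802/95) = (95/410802)*(1/6116) = 95/2512465032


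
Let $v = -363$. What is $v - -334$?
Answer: $-29$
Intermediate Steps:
$v - -334 = -363 - -334 = -363 + 334 = -29$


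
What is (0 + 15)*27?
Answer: 405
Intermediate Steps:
(0 + 15)*27 = 15*27 = 405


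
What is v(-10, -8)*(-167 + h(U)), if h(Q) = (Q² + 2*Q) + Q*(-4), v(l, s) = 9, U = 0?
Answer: -1503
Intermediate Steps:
h(Q) = Q² - 2*Q (h(Q) = (Q² + 2*Q) - 4*Q = Q² - 2*Q)
v(-10, -8)*(-167 + h(U)) = 9*(-167 + 0*(-2 + 0)) = 9*(-167 + 0*(-2)) = 9*(-167 + 0) = 9*(-167) = -1503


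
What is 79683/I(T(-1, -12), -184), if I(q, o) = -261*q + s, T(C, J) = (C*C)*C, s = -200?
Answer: 79683/61 ≈ 1306.3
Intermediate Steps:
T(C, J) = C³ (T(C, J) = C²*C = C³)
I(q, o) = -200 - 261*q (I(q, o) = -261*q - 200 = -200 - 261*q)
79683/I(T(-1, -12), -184) = 79683/(-200 - 261*(-1)³) = 79683/(-200 - 261*(-1)) = 79683/(-200 + 261) = 79683/61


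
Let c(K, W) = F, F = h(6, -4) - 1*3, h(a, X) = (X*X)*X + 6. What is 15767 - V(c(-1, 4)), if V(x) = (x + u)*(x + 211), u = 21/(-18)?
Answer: 25092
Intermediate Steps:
u = -7/6 (u = 21*(-1/18) = -7/6 ≈ -1.1667)
h(a, X) = 6 + X³ (h(a, X) = X²*X + 6 = X³ + 6 = 6 + X³)
F = -61 (F = (6 + (-4)³) - 1*3 = (6 - 64) - 3 = -58 - 3 = -61)
c(K, W) = -61
V(x) = (211 + x)*(-7/6 + x) (V(x) = (x - 7/6)*(x + 211) = (-7/6 + x)*(211 + x) = (211 + x)*(-7/6 + x))
15767 - V(c(-1, 4)) = 15767 - (-1477/6 + (-61)² + (1259/6)*(-61)) = 15767 - (-1477/6 + 3721 - 76799/6) = 15767 - 1*(-9325) = 15767 + 9325 = 25092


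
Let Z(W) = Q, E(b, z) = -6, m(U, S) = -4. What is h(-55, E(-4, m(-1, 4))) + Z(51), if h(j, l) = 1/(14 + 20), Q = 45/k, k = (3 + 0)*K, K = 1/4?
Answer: 2041/34 ≈ 60.029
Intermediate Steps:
K = 1/4 (K = 1*(1/4) = 1/4 ≈ 0.25000)
k = 3/4 (k = (3 + 0)*(1/4) = 3*(1/4) = 3/4 ≈ 0.75000)
Q = 60 (Q = 45/(3/4) = 45*(4/3) = 60)
Z(W) = 60
h(j, l) = 1/34
h(-55, E(-4, m(-1, 4))) + Z(51) = 1/34 + 60 = 2041/34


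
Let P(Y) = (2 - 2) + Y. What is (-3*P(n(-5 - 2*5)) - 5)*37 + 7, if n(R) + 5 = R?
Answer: 2042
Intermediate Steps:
n(R) = -5 + R
P(Y) = Y (P(Y) = 0 + Y = Y)
(-3*P(n(-5 - 2*5)) - 5)*37 + 7 = (-3*(-5 + (-5 - 2*5)) - 5)*37 + 7 = (-3*(-5 + (-5 - 10)) - 5)*37 + 7 = (-3*(-5 - 15) - 5)*37 + 7 = (-3*(-20) - 5)*37 + 7 = (60 - 5)*37 + 7 = 55*37 + 7 = 2035 + 7 = 2042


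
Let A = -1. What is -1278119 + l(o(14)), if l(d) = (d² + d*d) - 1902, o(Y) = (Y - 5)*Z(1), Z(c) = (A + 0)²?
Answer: -1279859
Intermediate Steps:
Z(c) = 1 (Z(c) = (-1 + 0)² = (-1)² = 1)
o(Y) = -5 + Y (o(Y) = (Y - 5)*1 = (-5 + Y)*1 = -5 + Y)
l(d) = -1902 + 2*d² (l(d) = (d² + d²) - 1902 = 2*d² - 1902 = -1902 + 2*d²)
-1278119 + l(o(14)) = -1278119 + (-1902 + 2*(-5 + 14)²) = -1278119 + (-1902 + 2*9²) = -1278119 + (-1902 + 2*81) = -1278119 + (-1902 + 162) = -1278119 - 1740 = -1279859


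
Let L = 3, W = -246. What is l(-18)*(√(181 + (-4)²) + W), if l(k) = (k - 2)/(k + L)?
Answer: -328 + 4*√197/3 ≈ -309.29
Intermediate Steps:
l(k) = (-2 + k)/(3 + k) (l(k) = (k - 2)/(k + 3) = (-2 + k)/(3 + k))
l(-18)*(√(181 + (-4)²) + W) = ((-2 - 18)/(3 - 18))*(√(181 + (-4)²) - 246) = (-20/(-15))*(√(181 + 16) - 246) = (-1/15*(-20))*(√197 - 246) = 4*(-246 + √197)/3 = -328 + 4*√197/3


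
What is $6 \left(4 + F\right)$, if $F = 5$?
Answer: $54$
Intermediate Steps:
$6 \left(4 + F\right) = 6 \left(4 + 5\right) = 6 \cdot 9 = 54$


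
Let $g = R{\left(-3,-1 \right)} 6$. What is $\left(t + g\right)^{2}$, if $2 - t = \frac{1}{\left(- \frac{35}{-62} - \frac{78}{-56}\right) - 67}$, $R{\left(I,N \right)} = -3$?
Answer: $\frac{814405173136}{3187392849} \approx 255.51$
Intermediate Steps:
$g = -18$ ($g = \left(-3\right) 6 = -18$)
$t = \frac{113782}{56457}$ ($t = 2 - \frac{1}{\left(- \frac{35}{-62} - \frac{78}{-56}\right) - 67} = 2 - \frac{1}{\left(\left(-35\right) \left(- \frac{1}{62}\right) - - \frac{39}{28}\right) - 67} = 2 - \frac{1}{\left(\frac{35}{62} + \frac{39}{28}\right) - 67} = 2 - \frac{1}{\frac{1699}{868} - 67} = 2 - \frac{1}{- \frac{56457}{868}} = 2 - - \frac{868}{56457} = 2 + \frac{868}{56457} = \frac{113782}{56457} \approx 2.0154$)
$\left(t + g\right)^{2} = \left(\frac{113782}{56457} - 18\right)^{2} = \left(- \frac{902444}{56457}\right)^{2} = \frac{814405173136}{3187392849}$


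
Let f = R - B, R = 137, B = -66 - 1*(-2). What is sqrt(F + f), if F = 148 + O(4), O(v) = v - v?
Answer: sqrt(349) ≈ 18.682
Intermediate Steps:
B = -64 (B = -66 + 2 = -64)
O(v) = 0
f = 201 (f = 137 - 1*(-64) = 137 + 64 = 201)
F = 148 (F = 148 + 0 = 148)
sqrt(F + f) = sqrt(148 + 201) = sqrt(349)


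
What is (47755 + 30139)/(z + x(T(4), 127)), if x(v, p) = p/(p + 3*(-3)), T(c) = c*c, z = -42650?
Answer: -316948/173537 ≈ -1.8264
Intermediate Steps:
T(c) = c²
x(v, p) = p/(-9 + p) (x(v, p) = p/(p - 9) = p/(-9 + p))
(47755 + 30139)/(z + x(T(4), 127)) = (47755 + 30139)/(-42650 + 127/(-9 + 127)) = 77894/(-42650 + 127/118) = 77894/(-5032573/118) = 77894*(-118/5032573) = -316948/173537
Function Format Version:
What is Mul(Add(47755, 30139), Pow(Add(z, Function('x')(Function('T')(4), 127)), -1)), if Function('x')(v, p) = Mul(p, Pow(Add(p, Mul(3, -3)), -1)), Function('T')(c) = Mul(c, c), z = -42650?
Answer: Rational(-316948, 173537) ≈ -1.8264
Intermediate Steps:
Function('T')(c) = Pow(c, 2)
Function('x')(v, p) = Mul(p, Pow(Add(-9, p), -1)) (Function('x')(v, p) = Mul(p, Pow(Add(p, -9), -1)) = Mul(p, Pow(Add(-9, p), -1)))
Mul(Add(47755, 30139), Pow(Add(z, Function('x')(Function('T')(4), 127)), -1)) = Mul(Add(47755, 30139), Pow(Add(-42650, Mul(127, Pow(Add(-9, 127), -1))), -1)) = Mul(77894, Pow(Add(-42650, Mul(127, Pow(118, -1))), -1)) = Mul(77894, Pow(Add(-42650, Mul(127, Rational(1, 118))), -1)) = Mul(77894, Pow(Add(-42650, Rational(127, 118)), -1)) = Mul(77894, Pow(Rational(-5032573, 118), -1)) = Mul(77894, Rational(-118, 5032573)) = Rational(-316948, 173537)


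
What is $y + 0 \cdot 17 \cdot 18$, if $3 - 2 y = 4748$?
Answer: $- \frac{4745}{2} \approx -2372.5$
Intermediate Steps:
$y = - \frac{4745}{2}$ ($y = \frac{3}{2} - 2374 = - \frac{4745}{2} \approx -2372.5$)
$y + 0 \cdot 17 \cdot 18 = - \frac{4745}{2} + 0 \cdot 17 \cdot 18 = - \frac{4745}{2} + 0 \cdot 18 = - \frac{4745}{2} + 0 = - \frac{4745}{2}$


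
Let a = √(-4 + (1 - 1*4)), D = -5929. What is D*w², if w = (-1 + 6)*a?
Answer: 1037575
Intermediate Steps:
a = I*√7 (a = √(-4 + (1 - 4)) = √(-4 - 3) = √(-7) = I*√7 ≈ 2.6458*I)
w = 5*I*√7 (w = (-1 + 6)*(I*√7) = 5*(I*√7) = 5*I*√7 ≈ 13.229*I)
D*w² = -5929*(5*I*√7)² = -5929*(-175) = 1037575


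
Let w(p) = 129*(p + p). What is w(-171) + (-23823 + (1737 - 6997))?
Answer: -73201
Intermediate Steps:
w(p) = 258*p (w(p) = 129*(2*p) = 258*p)
w(-171) + (-23823 + (1737 - 6997)) = 258*(-171) + (-23823 + (1737 - 6997)) = -44118 + (-23823 - 5260) = -44118 - 29083 = -73201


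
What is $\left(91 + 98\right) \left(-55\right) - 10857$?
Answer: $-21252$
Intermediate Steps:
$\left(91 + 98\right) \left(-55\right) - 10857 = 189 \left(-55\right) - 10857 = -10395 - 10857 = -21252$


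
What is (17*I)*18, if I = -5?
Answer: -1530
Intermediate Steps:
(17*I)*18 = (17*(-5))*18 = -85*18 = -1530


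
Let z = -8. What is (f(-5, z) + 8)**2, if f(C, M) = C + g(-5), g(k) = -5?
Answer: 4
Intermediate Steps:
f(C, M) = -5 + C (f(C, M) = C - 5 = -5 + C)
(f(-5, z) + 8)**2 = ((-5 - 5) + 8)**2 = (-10 + 8)**2 = (-2)**2 = 4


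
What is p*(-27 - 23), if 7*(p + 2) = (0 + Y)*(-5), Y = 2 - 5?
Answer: -50/7 ≈ -7.1429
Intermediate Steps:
Y = -3
p = 1/7 (p = -2 + ((0 - 3)*(-5))/7 = -2 + (-3*(-5))/7 = -2 + (1/7)*15 = -2 + 15/7 = 1/7 ≈ 0.14286)
p*(-27 - 23) = (-27 - 23)/7 = (1/7)*(-50) = -50/7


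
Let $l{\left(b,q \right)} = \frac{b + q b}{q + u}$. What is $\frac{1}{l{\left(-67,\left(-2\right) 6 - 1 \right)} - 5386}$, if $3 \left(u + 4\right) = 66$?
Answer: $- \frac{5}{26126} \approx -0.00019138$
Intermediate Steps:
$u = 18$ ($u = -4 + \frac{1}{3} \cdot 66 = -4 + 22 = 18$)
$l{\left(b,q \right)} = \frac{b + b q}{18 + q}$ ($l{\left(b,q \right)} = \frac{b + q b}{q + 18} = \frac{b + b q}{18 + q}$)
$\frac{1}{l{\left(-67,\left(-2\right) 6 - 1 \right)} - 5386} = \frac{1}{- \frac{67 \left(1 - 13\right)}{18 - 13} - 5386} = \frac{1}{\left(-67\right) \frac{1}{5} \left(-12\right) - 5386} = \frac{1}{\frac{804}{5} - 5386} = \frac{1}{- \frac{26126}{5}} = - \frac{5}{26126}$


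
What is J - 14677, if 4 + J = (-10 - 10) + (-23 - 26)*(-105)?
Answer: -9556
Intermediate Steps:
J = 5121 (J = -4 + ((-10 - 10) + (-23 - 26)*(-105)) = -4 + (-20 - 49*(-105)) = -4 + (-20 + 5145) = -4 + 5125 = 5121)
J - 14677 = 5121 - 14677 = -9556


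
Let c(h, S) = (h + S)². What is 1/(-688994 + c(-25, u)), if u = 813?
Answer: -1/68050 ≈ -1.4695e-5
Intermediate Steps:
c(h, S) = (S + h)²
1/(-688994 + c(-25, u)) = 1/(-688994 + (813 - 25)²) = 1/(-688994 + 788²) = 1/(-688994 + 620944) = 1/(-68050) = -1/68050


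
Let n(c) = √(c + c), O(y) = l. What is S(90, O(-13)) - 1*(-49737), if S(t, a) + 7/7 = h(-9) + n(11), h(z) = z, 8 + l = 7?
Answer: 49727 + √22 ≈ 49732.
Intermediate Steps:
l = -1 (l = -8 + 7 = -1)
O(y) = -1
n(c) = √2*√c (n(c) = √(2*c) = √2*√c)
S(t, a) = -10 + √22 (S(t, a) = -1 + (-9 + √2*√11) = -1 + (-9 + √22) = -10 + √22)
S(90, O(-13)) - 1*(-49737) = (-10 + √22) - 1*(-49737) = (-10 + √22) + 49737 = 49727 + √22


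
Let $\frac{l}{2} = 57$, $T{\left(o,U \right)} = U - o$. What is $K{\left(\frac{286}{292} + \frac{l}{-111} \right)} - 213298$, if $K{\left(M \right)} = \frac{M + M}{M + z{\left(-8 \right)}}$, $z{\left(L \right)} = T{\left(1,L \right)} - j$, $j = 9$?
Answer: $- \frac{20795061400}{97493} \approx -2.133 \cdot 10^{5}$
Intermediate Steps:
$l = 114$ ($l = 2 \cdot 57 = 114$)
$z{\left(L \right)} = -10 + L$ ($z{\left(L \right)} = \left(L - 1\right) - 9 = \left(-1 + L\right) - 9 = -10 + L$)
$K{\left(M \right)} = \frac{2 M}{-18 + M}$ ($K{\left(M \right)} = \frac{M + M}{M - 18} = \frac{2 M}{M - 18} = \frac{2 M}{-18 + M}$)
$K{\left(\frac{286}{292} + \frac{l}{-111} \right)} - 213298 = \frac{2 \left(\frac{286}{292} + \frac{114}{-111}\right)}{-18 + \left(\frac{286}{292} + \frac{114}{-111}\right)} - 213298 = \frac{2 \left(286 \cdot \frac{1}{292} + 114 \left(- \frac{1}{111}\right)\right)}{-18 + \left(286 \cdot \frac{1}{292} + 114 \left(- \frac{1}{111}\right)\right)} - 213298 = \frac{2 \left(\frac{143}{146} - \frac{38}{37}\right)}{-18 + \left(\frac{143}{146} - \frac{38}{37}\right)} - 213298 = 2 \left(- \frac{257}{5402}\right) \frac{1}{-18 - \frac{257}{5402}} - 213298 = 2 \left(- \frac{257}{5402}\right) \frac{1}{- \frac{97493}{5402}} - 213298 = 2 \left(- \frac{257}{5402}\right) \left(- \frac{5402}{97493}\right) - 213298 = \frac{514}{97493} - 213298 = - \frac{20795061400}{97493}$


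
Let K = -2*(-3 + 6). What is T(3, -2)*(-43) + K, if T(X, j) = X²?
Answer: -393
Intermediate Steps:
K = -6 (K = -2*3 = -6)
T(3, -2)*(-43) + K = 3²*(-43) - 6 = 9*(-43) - 6 = -387 - 6 = -393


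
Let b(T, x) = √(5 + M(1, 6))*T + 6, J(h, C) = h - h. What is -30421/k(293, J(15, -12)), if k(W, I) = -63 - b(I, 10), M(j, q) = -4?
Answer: 30421/69 ≈ 440.88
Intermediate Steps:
J(h, C) = 0
b(T, x) = 6 + T (b(T, x) = √(5 - 4)*T + 6 = √1*T + 6 = 1*T + 6 = T + 6 = 6 + T)
k(W, I) = -69 - I (k(W, I) = -63 - (6 + I) = -63 + (-6 - I) = -69 - I)
-30421/k(293, J(15, -12)) = -30421/(-69 - 1*0) = -30421/(-69 + 0) = -30421/(-69) = -30421*(-1/69) = 30421/69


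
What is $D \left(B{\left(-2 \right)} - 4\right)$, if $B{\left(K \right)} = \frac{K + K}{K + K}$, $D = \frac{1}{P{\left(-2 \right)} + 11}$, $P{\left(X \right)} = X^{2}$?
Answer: $- \frac{1}{5} \approx -0.2$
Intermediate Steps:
$D = \frac{1}{15}$ ($D = \frac{1}{\left(-2\right)^{2} + 11} = \frac{1}{4 + 11} = \frac{1}{15} \approx 0.066667$)
$B{\left(K \right)} = 1$ ($B{\left(K \right)} = \frac{2 K}{2 K} = 2 K \frac{1}{2 K} = 1$)
$D \left(B{\left(-2 \right)} - 4\right) = \frac{1 - 4}{15} = \frac{1}{15} \left(-3\right) = - \frac{1}{5}$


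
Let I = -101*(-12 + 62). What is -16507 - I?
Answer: -11457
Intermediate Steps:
I = -5050 (I = -101*50 = -5050)
-16507 - I = -16507 - 1*(-5050) = -16507 + 5050 = -11457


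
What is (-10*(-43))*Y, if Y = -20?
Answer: -8600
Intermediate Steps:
(-10*(-43))*Y = -10*(-43)*(-20) = 430*(-20) = -8600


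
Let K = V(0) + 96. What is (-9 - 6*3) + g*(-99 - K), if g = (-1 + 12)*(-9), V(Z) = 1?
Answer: 19377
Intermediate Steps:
g = -99 (g = 11*(-9) = -99)
K = 97 (K = 1 + 96 = 97)
(-9 - 6*3) + g*(-99 - K) = (-9 - 6*3) - 99*(-99 - 1*97) = (-9 - 18) - 99*(-99 - 97) = -27 - 99*(-196) = -27 + 19404 = 19377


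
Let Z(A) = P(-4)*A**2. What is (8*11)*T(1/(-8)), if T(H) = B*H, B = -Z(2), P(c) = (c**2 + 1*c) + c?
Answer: 352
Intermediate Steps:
P(c) = c**2 + 2*c (P(c) = (c**2 + c) + c = (c + c**2) + c = c**2 + 2*c)
Z(A) = 8*A**2 (Z(A) = (-4*(2 - 4))*A**2 = (-4*(-2))*A**2 = 8*A**2)
B = -32 (B = -8*2**2 = -8*4 = -1*32 = -32)
T(H) = -32*H
(8*11)*T(1/(-8)) = (8*11)*(-32/(-8)) = 88*(-32*(-1/8)) = 88*4 = 352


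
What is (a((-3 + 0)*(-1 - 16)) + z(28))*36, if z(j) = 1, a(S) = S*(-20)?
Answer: -36684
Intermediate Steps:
a(S) = -20*S
(a((-3 + 0)*(-1 - 16)) + z(28))*36 = (-20*(-3 + 0)*(-1 - 16) + 1)*36 = (-(-60)*(-17) + 1)*36 = (-20*51 + 1)*36 = (-1020 + 1)*36 = -1019*36 = -36684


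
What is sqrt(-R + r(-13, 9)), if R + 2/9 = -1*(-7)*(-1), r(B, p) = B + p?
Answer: sqrt(29)/3 ≈ 1.7951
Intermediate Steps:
R = -65/9 (R = -2/9 - 1*(-7)*(-1) = -2/9 + 7*(-1) = -2/9 - 7 = -65/9 ≈ -7.2222)
sqrt(-R + r(-13, 9)) = sqrt(-1*(-65/9) + (-13 + 9)) = sqrt(65/9 - 4) = sqrt(29/9) = sqrt(29)/3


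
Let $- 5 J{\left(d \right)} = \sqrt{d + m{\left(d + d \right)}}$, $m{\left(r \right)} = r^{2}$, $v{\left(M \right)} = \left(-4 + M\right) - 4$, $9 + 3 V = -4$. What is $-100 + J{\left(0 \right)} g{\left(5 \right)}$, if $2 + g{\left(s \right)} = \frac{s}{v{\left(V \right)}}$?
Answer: $-100$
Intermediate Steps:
$V = - \frac{13}{3}$ ($V = -3 + \frac{1}{3} \left(-4\right) = -3 - \frac{4}{3} = - \frac{13}{3} \approx -4.3333$)
$v{\left(M \right)} = -8 + M$
$g{\left(s \right)} = -2 - \frac{3 s}{37}$ ($g{\left(s \right)} = -2 + \frac{s}{-8 - \frac{13}{3}} = -2 + \frac{s}{- \frac{37}{3}} = -2 + s \left(- \frac{3}{37}\right) = -2 - \frac{3 s}{37}$)
$J{\left(d \right)} = - \frac{\sqrt{d + 4 d^{2}}}{5}$ ($J{\left(d \right)} = - \frac{\sqrt{d + \left(d + d\right)^{2}}}{5} = - \frac{\sqrt{d + \left(2 d\right)^{2}}}{5} = - \frac{\sqrt{d + 4 d^{2}}}{5}$)
$-100 + J{\left(0 \right)} g{\left(5 \right)} = -100 + - \frac{\sqrt{0 \left(1 + 4 \cdot 0\right)}}{5} \left(-2 - \frac{15}{37}\right) = -100 + - \frac{\sqrt{0 \left(1 + 0\right)}}{5} \left(-2 - \frac{15}{37}\right) = -100 + - \frac{\sqrt{0 \cdot 1}}{5} \left(- \frac{89}{37}\right) = -100 + - \frac{\sqrt{0}}{5} \left(- \frac{89}{37}\right) = -100 + \left(- \frac{1}{5}\right) 0 \left(- \frac{89}{37}\right) = -100 + 0 \left(- \frac{89}{37}\right) = -100 + 0 = -100$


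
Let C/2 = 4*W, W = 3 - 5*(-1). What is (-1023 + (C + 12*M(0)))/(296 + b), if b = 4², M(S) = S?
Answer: -959/312 ≈ -3.0737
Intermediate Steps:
W = 8 (W = 3 + 5 = 8)
C = 64 (C = 2*(4*8) = 2*32 = 64)
b = 16
(-1023 + (C + 12*M(0)))/(296 + b) = (-1023 + (64 + 12*0))/(296 + 16) = (-1023 + (64 + 0))/312 = (-1023 + 64)*(1/312) = -959*1/312 = -959/312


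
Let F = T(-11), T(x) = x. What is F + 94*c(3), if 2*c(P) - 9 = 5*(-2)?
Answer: -58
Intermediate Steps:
c(P) = -½ (c(P) = 9/2 + (5*(-2))/2 = 9/2 + (½)*(-10) = 9/2 - 5 = -½)
F = -11
F + 94*c(3) = -11 + 94*(-½) = -11 - 47 = -58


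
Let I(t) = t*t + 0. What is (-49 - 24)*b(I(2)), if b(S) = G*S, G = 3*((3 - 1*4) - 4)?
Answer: 4380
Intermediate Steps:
G = -15 (G = 3*((3 - 4) - 4) = 3*(-1 - 4) = 3*(-5) = -15)
I(t) = t² (I(t) = t² + 0 = t²)
b(S) = -15*S
(-49 - 24)*b(I(2)) = (-49 - 24)*(-15*2²) = -(-1095)*4 = -73*(-60) = 4380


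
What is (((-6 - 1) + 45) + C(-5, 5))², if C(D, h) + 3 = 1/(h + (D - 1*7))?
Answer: 59536/49 ≈ 1215.0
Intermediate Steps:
C(D, h) = -3 + 1/(-7 + D + h) (C(D, h) = -3 + 1/(h + (D - 1*7)) = -3 + 1/(h + (D - 7)) = -3 + 1/(h + (-7 + D)) = -3 + 1/(-7 + D + h))
(((-6 - 1) + 45) + C(-5, 5))² = (((-6 - 1) + 45) + (22 - 3*(-5) - 3*5)/(-7 - 5 + 5))² = ((-7 + 45) + (22 + 15 - 15)/(-7))² = (38 - ⅐*22)² = (38 - 22/7)² = (244/7)² = 59536/49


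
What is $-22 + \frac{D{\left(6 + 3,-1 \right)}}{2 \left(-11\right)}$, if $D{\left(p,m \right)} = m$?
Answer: $- \frac{483}{22} \approx -21.955$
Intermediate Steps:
$-22 + \frac{D{\left(6 + 3,-1 \right)}}{2 \left(-11\right)} = -22 - \frac{1}{2 \left(-11\right)} = -22 - \frac{1}{-22} = -22 - - \frac{1}{22} = -22 + \frac{1}{22} = - \frac{483}{22}$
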